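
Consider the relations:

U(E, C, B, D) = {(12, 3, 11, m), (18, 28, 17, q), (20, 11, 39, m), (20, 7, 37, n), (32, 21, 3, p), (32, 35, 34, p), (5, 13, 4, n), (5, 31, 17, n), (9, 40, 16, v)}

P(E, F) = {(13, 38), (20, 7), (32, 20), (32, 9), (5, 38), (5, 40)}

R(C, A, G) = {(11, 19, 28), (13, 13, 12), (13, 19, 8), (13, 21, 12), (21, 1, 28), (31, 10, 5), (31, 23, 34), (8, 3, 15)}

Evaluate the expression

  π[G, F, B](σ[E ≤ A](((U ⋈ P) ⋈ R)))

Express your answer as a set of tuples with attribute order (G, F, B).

{(12, 38, 4), (12, 40, 4), (34, 38, 17), (34, 40, 17), (5, 38, 17), (5, 40, 17), (8, 38, 4), (8, 40, 4)}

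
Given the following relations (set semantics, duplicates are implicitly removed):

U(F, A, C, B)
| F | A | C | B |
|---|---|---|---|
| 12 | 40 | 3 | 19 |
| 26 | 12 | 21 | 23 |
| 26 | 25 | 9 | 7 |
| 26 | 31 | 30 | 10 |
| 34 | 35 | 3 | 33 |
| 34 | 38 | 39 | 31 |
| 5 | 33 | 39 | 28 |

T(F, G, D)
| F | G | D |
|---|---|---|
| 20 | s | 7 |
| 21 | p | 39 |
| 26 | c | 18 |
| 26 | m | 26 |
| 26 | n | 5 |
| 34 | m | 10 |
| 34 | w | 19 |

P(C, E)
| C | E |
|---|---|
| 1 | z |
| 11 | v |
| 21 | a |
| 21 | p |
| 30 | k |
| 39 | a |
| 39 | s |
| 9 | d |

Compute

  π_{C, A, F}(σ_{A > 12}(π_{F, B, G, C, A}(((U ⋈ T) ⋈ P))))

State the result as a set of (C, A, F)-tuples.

{(30, 31, 26), (39, 38, 34), (9, 25, 26)}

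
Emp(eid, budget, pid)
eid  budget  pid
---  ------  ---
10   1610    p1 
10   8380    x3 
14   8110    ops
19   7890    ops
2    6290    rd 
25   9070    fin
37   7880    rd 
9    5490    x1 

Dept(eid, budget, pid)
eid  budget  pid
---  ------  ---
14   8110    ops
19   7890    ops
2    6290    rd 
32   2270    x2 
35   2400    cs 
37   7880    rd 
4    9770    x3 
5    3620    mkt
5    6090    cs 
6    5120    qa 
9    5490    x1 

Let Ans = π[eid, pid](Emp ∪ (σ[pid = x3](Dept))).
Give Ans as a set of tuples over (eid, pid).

Apply σ_{pid = x3}; surviving tuples: {(4, 9770, x3)}
Union: {(10, 1610, p1), (10, 8380, x3), (14, 8110, ops), (19, 7890, ops), (2, 6290, rd), (25, 9070, fin), (37, 7880, rd), (9, 5490, x1)} with {(4, 9770, x3)} → {(10, 1610, p1), (10, 8380, x3), (14, 8110, ops), (19, 7890, ops), (2, 6290, rd), (25, 9070, fin), (37, 7880, rd), (4, 9770, x3), (9, 5490, x1)}
Projecting to eid, pid: {(10, p1), (10, x3), (14, ops), (19, ops), (2, rd), (25, fin), (37, rd), (4, x3), (9, x1)}

{(10, p1), (10, x3), (14, ops), (19, ops), (2, rd), (25, fin), (37, rd), (4, x3), (9, x1)}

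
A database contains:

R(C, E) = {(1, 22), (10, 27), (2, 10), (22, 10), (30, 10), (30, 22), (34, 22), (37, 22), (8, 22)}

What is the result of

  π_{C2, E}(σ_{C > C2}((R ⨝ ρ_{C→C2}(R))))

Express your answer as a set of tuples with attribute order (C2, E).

{(1, 22), (2, 10), (22, 10), (30, 22), (34, 22), (8, 22)}

ρ[C→C2]: schema becomes (C2, E); tuples unchanged.
Joining R and ρ_{C→C2}(R) on E yields {(1, 22, 1), (1, 22, 30), (1, 22, 34), (1, 22, 37), (1, 22, 8), (10, 27, 10), (2, 10, 2), (2, 10, 22), (2, 10, 30), (22, 10, 2), (22, 10, 22), (22, 10, 30), (30, 10, 2), (30, 10, 22), (30, 10, 30), (30, 22, 1), (30, 22, 30), (30, 22, 34), (30, 22, 37), (30, 22, 8), (34, 22, 1), (34, 22, 30), (34, 22, 34), (34, 22, 37), (34, 22, 8), (37, 22, 1), (37, 22, 30), (37, 22, 34), (37, 22, 37), (37, 22, 8), (8, 22, 1), (8, 22, 30), (8, 22, 34), (8, 22, 37), (8, 22, 8)}.
Selection C > C2: {(22, 10, 2), (30, 10, 2), (30, 10, 22), (30, 22, 1), (30, 22, 8), (34, 22, 1), (34, 22, 30), (34, 22, 8), (37, 22, 1), (37, 22, 30), (37, 22, 34), (37, 22, 8), (8, 22, 1)}
Projecting to C2, E (7 duplicate(s) eliminated): {(1, 22), (2, 10), (22, 10), (30, 22), (34, 22), (8, 22)}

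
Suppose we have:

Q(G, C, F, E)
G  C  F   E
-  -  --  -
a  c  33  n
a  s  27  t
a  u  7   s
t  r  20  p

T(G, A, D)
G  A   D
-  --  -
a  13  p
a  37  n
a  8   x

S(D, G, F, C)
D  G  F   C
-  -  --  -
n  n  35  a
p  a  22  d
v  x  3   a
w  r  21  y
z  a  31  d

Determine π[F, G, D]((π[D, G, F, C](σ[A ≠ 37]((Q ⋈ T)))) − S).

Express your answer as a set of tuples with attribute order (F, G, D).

{(27, a, p), (27, a, x), (33, a, p), (33, a, x), (7, a, p), (7, a, x)}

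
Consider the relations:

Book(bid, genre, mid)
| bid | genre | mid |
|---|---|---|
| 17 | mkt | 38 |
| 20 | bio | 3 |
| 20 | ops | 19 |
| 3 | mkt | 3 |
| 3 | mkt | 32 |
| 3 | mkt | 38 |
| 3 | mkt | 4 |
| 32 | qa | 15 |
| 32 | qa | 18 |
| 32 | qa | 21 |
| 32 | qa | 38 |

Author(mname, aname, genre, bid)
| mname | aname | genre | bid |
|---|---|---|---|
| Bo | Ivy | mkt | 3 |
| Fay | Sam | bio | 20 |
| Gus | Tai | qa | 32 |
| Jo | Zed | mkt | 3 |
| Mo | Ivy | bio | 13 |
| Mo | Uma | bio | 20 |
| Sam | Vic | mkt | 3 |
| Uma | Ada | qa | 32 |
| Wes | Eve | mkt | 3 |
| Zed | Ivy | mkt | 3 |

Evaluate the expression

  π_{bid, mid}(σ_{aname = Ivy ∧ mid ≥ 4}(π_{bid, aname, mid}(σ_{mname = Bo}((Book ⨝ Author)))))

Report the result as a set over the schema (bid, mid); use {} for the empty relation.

{(3, 32), (3, 38), (3, 4)}

Natural join on bid, genre: {(20, bio, 3, Fay, Sam), (20, bio, 3, Mo, Uma), (3, mkt, 3, Bo, Ivy), (3, mkt, 3, Jo, Zed), (3, mkt, 3, Sam, Vic), (3, mkt, 3, Wes, Eve), (3, mkt, 3, Zed, Ivy), (3, mkt, 32, Bo, Ivy), (3, mkt, 32, Jo, Zed), (3, mkt, 32, Sam, Vic), (3, mkt, 32, Wes, Eve), (3, mkt, 32, Zed, Ivy), (3, mkt, 38, Bo, Ivy), (3, mkt, 38, Jo, Zed), (3, mkt, 38, Sam, Vic), (3, mkt, 38, Wes, Eve), (3, mkt, 38, Zed, Ivy), (3, mkt, 4, Bo, Ivy), (3, mkt, 4, Jo, Zed), (3, mkt, 4, Sam, Vic), (3, mkt, 4, Wes, Eve), (3, mkt, 4, Zed, Ivy), (32, qa, 15, Gus, Tai), (32, qa, 15, Uma, Ada), (32, qa, 18, Gus, Tai), (32, qa, 18, Uma, Ada), (32, qa, 21, Gus, Tai), (32, qa, 21, Uma, Ada), (32, qa, 38, Gus, Tai), (32, qa, 38, Uma, Ada)}
Apply σ_{mname = Bo}; surviving tuples: {(3, mkt, 3, Bo, Ivy), (3, mkt, 32, Bo, Ivy), (3, mkt, 38, Bo, Ivy), (3, mkt, 4, Bo, Ivy)}
Keep only column(s) bid, aname, mid: {(3, Ivy, 3), (3, Ivy, 32), (3, Ivy, 38), (3, Ivy, 4)}
Apply σ_{aname = Ivy ∧ mid ≥ 4}; surviving tuples: {(3, Ivy, 32), (3, Ivy, 38), (3, Ivy, 4)}
Keep only column(s) bid, mid: {(3, 32), (3, 38), (3, 4)}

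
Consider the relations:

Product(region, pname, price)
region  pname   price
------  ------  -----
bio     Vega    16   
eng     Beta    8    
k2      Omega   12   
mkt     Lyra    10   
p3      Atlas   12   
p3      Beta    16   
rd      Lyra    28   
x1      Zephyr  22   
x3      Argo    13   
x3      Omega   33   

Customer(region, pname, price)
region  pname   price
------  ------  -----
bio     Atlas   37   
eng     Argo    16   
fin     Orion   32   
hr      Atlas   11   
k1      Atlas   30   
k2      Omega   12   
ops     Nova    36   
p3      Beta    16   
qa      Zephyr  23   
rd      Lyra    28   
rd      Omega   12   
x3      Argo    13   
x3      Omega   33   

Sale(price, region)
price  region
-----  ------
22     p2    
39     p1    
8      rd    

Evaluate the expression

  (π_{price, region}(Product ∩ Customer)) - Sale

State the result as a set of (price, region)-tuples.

{(12, k2), (13, x3), (16, p3), (28, rd), (33, x3)}

Intersection: {(bio, Vega, 16), (eng, Beta, 8), (k2, Omega, 12), (mkt, Lyra, 10), (p3, Atlas, 12), (p3, Beta, 16), (rd, Lyra, 28), (x1, Zephyr, 22), (x3, Argo, 13), (x3, Omega, 33)} with {(bio, Atlas, 37), (eng, Argo, 16), (fin, Orion, 32), (hr, Atlas, 11), (k1, Atlas, 30), (k2, Omega, 12), (ops, Nova, 36), (p3, Beta, 16), (qa, Zephyr, 23), (rd, Lyra, 28), (rd, Omega, 12), (x3, Argo, 13), (x3, Omega, 33)} → {(k2, Omega, 12), (p3, Beta, 16), (rd, Lyra, 28), (x3, Argo, 13), (x3, Omega, 33)}
Projecting to price, region: {(12, k2), (13, x3), (16, p3), (28, rd), (33, x3)}
Difference: {(12, k2), (13, x3), (16, p3), (28, rd), (33, x3)} with {(22, p2), (39, p1), (8, rd)} → {(12, k2), (13, x3), (16, p3), (28, rd), (33, x3)}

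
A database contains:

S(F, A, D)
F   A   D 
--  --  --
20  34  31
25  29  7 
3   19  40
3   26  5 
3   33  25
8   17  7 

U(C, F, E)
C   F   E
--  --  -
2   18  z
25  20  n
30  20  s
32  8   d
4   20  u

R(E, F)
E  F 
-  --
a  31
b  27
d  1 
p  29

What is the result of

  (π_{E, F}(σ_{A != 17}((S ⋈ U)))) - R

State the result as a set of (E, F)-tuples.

S ⋈ U (natural join on F): {(20, 34, 31, 25, n), (20, 34, 31, 30, s), (20, 34, 31, 4, u), (8, 17, 7, 32, d)}
Selection A != 17: {(20, 34, 31, 25, n), (20, 34, 31, 30, s), (20, 34, 31, 4, u)}
π_{E, F} gives {(n, 20), (s, 20), (u, 20)}.
Difference: {(n, 20), (s, 20), (u, 20)} with {(a, 31), (b, 27), (d, 1), (p, 29)} → {(n, 20), (s, 20), (u, 20)}

{(n, 20), (s, 20), (u, 20)}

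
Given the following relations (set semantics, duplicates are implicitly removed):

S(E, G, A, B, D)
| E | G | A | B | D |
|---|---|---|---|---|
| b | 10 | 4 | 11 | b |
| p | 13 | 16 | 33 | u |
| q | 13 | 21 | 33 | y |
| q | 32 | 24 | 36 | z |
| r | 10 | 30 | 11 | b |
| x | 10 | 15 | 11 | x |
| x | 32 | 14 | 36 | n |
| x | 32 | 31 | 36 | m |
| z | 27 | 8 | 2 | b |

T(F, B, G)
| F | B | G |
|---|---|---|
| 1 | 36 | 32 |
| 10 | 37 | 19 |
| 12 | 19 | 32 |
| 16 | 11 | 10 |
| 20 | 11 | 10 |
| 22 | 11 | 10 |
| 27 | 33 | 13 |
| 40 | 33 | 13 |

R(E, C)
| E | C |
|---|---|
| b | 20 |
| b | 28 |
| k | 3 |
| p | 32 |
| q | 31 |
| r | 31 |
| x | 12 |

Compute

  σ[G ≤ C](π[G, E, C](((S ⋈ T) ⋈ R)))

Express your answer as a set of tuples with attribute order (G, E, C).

{(10, b, 20), (10, b, 28), (10, r, 31), (10, x, 12), (13, p, 32), (13, q, 31)}

Joining S and T on G, B yields {(b, 10, 4, 11, b, 16), (b, 10, 4, 11, b, 20), (b, 10, 4, 11, b, 22), (p, 13, 16, 33, u, 27), (p, 13, 16, 33, u, 40), (q, 13, 21, 33, y, 27), (q, 13, 21, 33, y, 40), (q, 32, 24, 36, z, 1), (r, 10, 30, 11, b, 16), (r, 10, 30, 11, b, 20), (r, 10, 30, 11, b, 22), (x, 10, 15, 11, x, 16), (x, 10, 15, 11, x, 20), (x, 10, 15, 11, x, 22), (x, 32, 14, 36, n, 1), (x, 32, 31, 36, m, 1)}.
Joining (S ⋈ T) and R on E yields {(b, 10, 4, 11, b, 16, 20), (b, 10, 4, 11, b, 16, 28), (b, 10, 4, 11, b, 20, 20), (b, 10, 4, 11, b, 20, 28), (b, 10, 4, 11, b, 22, 20), (b, 10, 4, 11, b, 22, 28), (p, 13, 16, 33, u, 27, 32), (p, 13, 16, 33, u, 40, 32), (q, 13, 21, 33, y, 27, 31), (q, 13, 21, 33, y, 40, 31), (q, 32, 24, 36, z, 1, 31), (r, 10, 30, 11, b, 16, 31), (r, 10, 30, 11, b, 20, 31), (r, 10, 30, 11, b, 22, 31), (x, 10, 15, 11, x, 16, 12), (x, 10, 15, 11, x, 20, 12), (x, 10, 15, 11, x, 22, 12), (x, 32, 14, 36, n, 1, 12), (x, 32, 31, 36, m, 1, 12)}.
π_{G, E, C} gives {(10, b, 20), (10, b, 28), (10, r, 31), (10, x, 12), (13, p, 32), (13, q, 31), (32, q, 31), (32, x, 12)} (11 duplicate(s) eliminated).
σ[G ≤ C]: keep tuples satisfying G ≤ C → {(10, b, 20), (10, b, 28), (10, r, 31), (10, x, 12), (13, p, 32), (13, q, 31)}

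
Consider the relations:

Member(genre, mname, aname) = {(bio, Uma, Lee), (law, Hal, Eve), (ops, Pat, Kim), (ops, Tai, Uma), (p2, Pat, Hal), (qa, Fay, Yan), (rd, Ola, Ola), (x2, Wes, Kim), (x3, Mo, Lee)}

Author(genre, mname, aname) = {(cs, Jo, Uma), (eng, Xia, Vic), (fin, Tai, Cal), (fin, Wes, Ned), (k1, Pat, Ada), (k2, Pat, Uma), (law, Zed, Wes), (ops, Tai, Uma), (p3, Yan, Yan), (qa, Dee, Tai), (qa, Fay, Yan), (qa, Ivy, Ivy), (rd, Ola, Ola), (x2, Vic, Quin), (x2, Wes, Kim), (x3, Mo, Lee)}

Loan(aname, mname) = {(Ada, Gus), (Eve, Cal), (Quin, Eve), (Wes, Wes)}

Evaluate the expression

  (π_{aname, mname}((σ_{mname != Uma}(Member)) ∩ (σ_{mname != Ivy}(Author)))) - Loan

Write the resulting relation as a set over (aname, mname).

σ[mname != Uma]: keep tuples satisfying mname != Uma → {(law, Hal, Eve), (ops, Pat, Kim), (ops, Tai, Uma), (p2, Pat, Hal), (qa, Fay, Yan), (rd, Ola, Ola), (x2, Wes, Kim), (x3, Mo, Lee)}
σ[mname != Ivy]: keep tuples satisfying mname != Ivy → {(cs, Jo, Uma), (eng, Xia, Vic), (fin, Tai, Cal), (fin, Wes, Ned), (k1, Pat, Ada), (k2, Pat, Uma), (law, Zed, Wes), (ops, Tai, Uma), (p3, Yan, Yan), (qa, Dee, Tai), (qa, Fay, Yan), (rd, Ola, Ola), (x2, Vic, Quin), (x2, Wes, Kim), (x3, Mo, Lee)}
Intersection: {(law, Hal, Eve), (ops, Pat, Kim), (ops, Tai, Uma), (p2, Pat, Hal), (qa, Fay, Yan), (rd, Ola, Ola), (x2, Wes, Kim), (x3, Mo, Lee)} with {(cs, Jo, Uma), (eng, Xia, Vic), (fin, Tai, Cal), (fin, Wes, Ned), (k1, Pat, Ada), (k2, Pat, Uma), (law, Zed, Wes), (ops, Tai, Uma), (p3, Yan, Yan), (qa, Dee, Tai), (qa, Fay, Yan), (rd, Ola, Ola), (x2, Vic, Quin), (x2, Wes, Kim), (x3, Mo, Lee)} → {(ops, Tai, Uma), (qa, Fay, Yan), (rd, Ola, Ola), (x2, Wes, Kim), (x3, Mo, Lee)}
π[aname, mname]: project onto (aname, mname) → {(Kim, Wes), (Lee, Mo), (Ola, Ola), (Uma, Tai), (Yan, Fay)}
Difference: {(Kim, Wes), (Lee, Mo), (Ola, Ola), (Uma, Tai), (Yan, Fay)} with {(Ada, Gus), (Eve, Cal), (Quin, Eve), (Wes, Wes)} → {(Kim, Wes), (Lee, Mo), (Ola, Ola), (Uma, Tai), (Yan, Fay)}

{(Kim, Wes), (Lee, Mo), (Ola, Ola), (Uma, Tai), (Yan, Fay)}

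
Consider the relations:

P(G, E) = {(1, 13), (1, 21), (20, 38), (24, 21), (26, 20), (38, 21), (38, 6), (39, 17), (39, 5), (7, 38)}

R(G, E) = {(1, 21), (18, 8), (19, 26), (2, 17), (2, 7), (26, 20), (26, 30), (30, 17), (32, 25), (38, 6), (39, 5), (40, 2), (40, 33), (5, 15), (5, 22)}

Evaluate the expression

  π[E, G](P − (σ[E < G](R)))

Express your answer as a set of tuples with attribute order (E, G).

σ[E < G]: keep tuples satisfying E < G → {(18, 8), (26, 20), (30, 17), (32, 25), (38, 6), (39, 5), (40, 2), (40, 33)}
Set difference of the two operands is {(1, 13), (1, 21), (20, 38), (24, 21), (38, 21), (39, 17), (7, 38)}.
π[E, G]: project onto (E, G) → {(13, 1), (17, 39), (21, 1), (21, 24), (21, 38), (38, 20), (38, 7)}

{(13, 1), (17, 39), (21, 1), (21, 24), (21, 38), (38, 20), (38, 7)}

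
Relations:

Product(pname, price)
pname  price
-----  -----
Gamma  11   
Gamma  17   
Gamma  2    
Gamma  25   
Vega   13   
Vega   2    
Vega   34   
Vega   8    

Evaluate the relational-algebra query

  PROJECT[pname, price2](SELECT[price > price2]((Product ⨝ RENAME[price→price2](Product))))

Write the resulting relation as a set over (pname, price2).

ρ[price→price2]: schema becomes (pname, price2); tuples unchanged.
Joining Product and RENAME[price→price2](Product) on pname yields {(Gamma, 11, 11), (Gamma, 11, 17), (Gamma, 11, 2), (Gamma, 11, 25), (Gamma, 17, 11), (Gamma, 17, 17), (Gamma, 17, 2), (Gamma, 17, 25), (Gamma, 2, 11), (Gamma, 2, 17), (Gamma, 2, 2), (Gamma, 2, 25), (Gamma, 25, 11), (Gamma, 25, 17), (Gamma, 25, 2), (Gamma, 25, 25), (Vega, 13, 13), (Vega, 13, 2), (Vega, 13, 34), (Vega, 13, 8), (Vega, 2, 13), (Vega, 2, 2), (Vega, 2, 34), (Vega, 2, 8), (Vega, 34, 13), (Vega, 34, 2), (Vega, 34, 34), (Vega, 34, 8), (Vega, 8, 13), (Vega, 8, 2), (Vega, 8, 34), (Vega, 8, 8)}.
Selection price > price2: {(Gamma, 11, 2), (Gamma, 17, 11), (Gamma, 17, 2), (Gamma, 25, 11), (Gamma, 25, 17), (Gamma, 25, 2), (Vega, 13, 2), (Vega, 13, 8), (Vega, 34, 13), (Vega, 34, 2), (Vega, 34, 8), (Vega, 8, 2)}
π_{pname, price2} gives {(Gamma, 11), (Gamma, 17), (Gamma, 2), (Vega, 13), (Vega, 2), (Vega, 8)} (6 duplicate(s) eliminated).

{(Gamma, 11), (Gamma, 17), (Gamma, 2), (Vega, 13), (Vega, 2), (Vega, 8)}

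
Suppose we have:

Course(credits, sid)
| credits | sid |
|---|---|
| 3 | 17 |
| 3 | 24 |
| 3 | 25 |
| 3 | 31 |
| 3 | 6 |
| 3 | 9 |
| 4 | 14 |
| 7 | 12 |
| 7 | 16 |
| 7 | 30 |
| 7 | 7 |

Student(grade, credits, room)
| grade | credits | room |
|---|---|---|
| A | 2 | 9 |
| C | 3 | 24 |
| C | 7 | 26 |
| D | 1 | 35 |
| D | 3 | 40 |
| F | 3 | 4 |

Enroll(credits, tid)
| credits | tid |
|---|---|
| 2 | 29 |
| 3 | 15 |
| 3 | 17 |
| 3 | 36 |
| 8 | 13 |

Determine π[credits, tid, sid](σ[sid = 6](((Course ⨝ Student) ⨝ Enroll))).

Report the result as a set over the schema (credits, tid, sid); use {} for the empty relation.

{(3, 15, 6), (3, 17, 6), (3, 36, 6)}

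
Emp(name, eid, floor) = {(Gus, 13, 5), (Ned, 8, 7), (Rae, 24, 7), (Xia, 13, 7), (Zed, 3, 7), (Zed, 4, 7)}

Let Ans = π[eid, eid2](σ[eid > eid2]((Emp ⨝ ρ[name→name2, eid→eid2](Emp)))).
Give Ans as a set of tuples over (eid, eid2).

{(13, 3), (13, 4), (13, 8), (24, 13), (24, 3), (24, 4), (24, 8), (4, 3), (8, 3), (8, 4)}

ρ[name→name2, eid→eid2]: schema becomes (name2, eid2, floor); tuples unchanged.
Emp ⋈ ρ[name→name2, eid→eid2](Emp) (natural join on floor): {(Gus, 13, 5, Gus, 13), (Ned, 8, 7, Ned, 8), (Ned, 8, 7, Rae, 24), (Ned, 8, 7, Xia, 13), (Ned, 8, 7, Zed, 3), (Ned, 8, 7, Zed, 4), (Rae, 24, 7, Ned, 8), (Rae, 24, 7, Rae, 24), (Rae, 24, 7, Xia, 13), (Rae, 24, 7, Zed, 3), (Rae, 24, 7, Zed, 4), (Xia, 13, 7, Ned, 8), (Xia, 13, 7, Rae, 24), (Xia, 13, 7, Xia, 13), (Xia, 13, 7, Zed, 3), (Xia, 13, 7, Zed, 4), (Zed, 3, 7, Ned, 8), (Zed, 3, 7, Rae, 24), (Zed, 3, 7, Xia, 13), (Zed, 3, 7, Zed, 3), (Zed, 3, 7, Zed, 4), (Zed, 4, 7, Ned, 8), (Zed, 4, 7, Rae, 24), (Zed, 4, 7, Xia, 13), (Zed, 4, 7, Zed, 3), (Zed, 4, 7, Zed, 4)}
σ[eid > eid2]: keep tuples satisfying eid > eid2 → {(Ned, 8, 7, Zed, 3), (Ned, 8, 7, Zed, 4), (Rae, 24, 7, Ned, 8), (Rae, 24, 7, Xia, 13), (Rae, 24, 7, Zed, 3), (Rae, 24, 7, Zed, 4), (Xia, 13, 7, Ned, 8), (Xia, 13, 7, Zed, 3), (Xia, 13, 7, Zed, 4), (Zed, 4, 7, Zed, 3)}
Projecting to eid, eid2: {(13, 3), (13, 4), (13, 8), (24, 13), (24, 3), (24, 4), (24, 8), (4, 3), (8, 3), (8, 4)}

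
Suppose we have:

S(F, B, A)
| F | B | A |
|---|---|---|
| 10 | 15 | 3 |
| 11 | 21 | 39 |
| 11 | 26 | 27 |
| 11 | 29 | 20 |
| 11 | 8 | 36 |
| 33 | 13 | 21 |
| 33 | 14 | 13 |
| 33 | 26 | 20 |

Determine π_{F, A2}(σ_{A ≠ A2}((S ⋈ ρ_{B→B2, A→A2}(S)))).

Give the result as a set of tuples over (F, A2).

ρ[B→B2, A→A2]: schema becomes (F, B2, A2); tuples unchanged.
Natural join on F: {(10, 15, 3, 15, 3), (11, 21, 39, 21, 39), (11, 21, 39, 26, 27), (11, 21, 39, 29, 20), (11, 21, 39, 8, 36), (11, 26, 27, 21, 39), (11, 26, 27, 26, 27), (11, 26, 27, 29, 20), (11, 26, 27, 8, 36), (11, 29, 20, 21, 39), (11, 29, 20, 26, 27), (11, 29, 20, 29, 20), (11, 29, 20, 8, 36), (11, 8, 36, 21, 39), (11, 8, 36, 26, 27), (11, 8, 36, 29, 20), (11, 8, 36, 8, 36), (33, 13, 21, 13, 21), (33, 13, 21, 14, 13), (33, 13, 21, 26, 20), (33, 14, 13, 13, 21), (33, 14, 13, 14, 13), (33, 14, 13, 26, 20), (33, 26, 20, 13, 21), (33, 26, 20, 14, 13), (33, 26, 20, 26, 20)}
Selection A ≠ A2: {(11, 21, 39, 26, 27), (11, 21, 39, 29, 20), (11, 21, 39, 8, 36), (11, 26, 27, 21, 39), (11, 26, 27, 29, 20), (11, 26, 27, 8, 36), (11, 29, 20, 21, 39), (11, 29, 20, 26, 27), (11, 29, 20, 8, 36), (11, 8, 36, 21, 39), (11, 8, 36, 26, 27), (11, 8, 36, 29, 20), (33, 13, 21, 14, 13), (33, 13, 21, 26, 20), (33, 14, 13, 13, 21), (33, 14, 13, 26, 20), (33, 26, 20, 13, 21), (33, 26, 20, 14, 13)}
π_{F, A2} gives {(11, 20), (11, 27), (11, 36), (11, 39), (33, 13), (33, 20), (33, 21)} (11 duplicate(s) eliminated).

{(11, 20), (11, 27), (11, 36), (11, 39), (33, 13), (33, 20), (33, 21)}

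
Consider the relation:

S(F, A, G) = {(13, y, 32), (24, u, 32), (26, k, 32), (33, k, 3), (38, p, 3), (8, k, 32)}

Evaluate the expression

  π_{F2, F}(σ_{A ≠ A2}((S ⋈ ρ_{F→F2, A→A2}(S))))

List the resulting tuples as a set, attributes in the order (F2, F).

{(13, 24), (13, 26), (13, 8), (24, 13), (24, 26), (24, 8), (26, 13), (26, 24), (33, 38), (38, 33), (8, 13), (8, 24)}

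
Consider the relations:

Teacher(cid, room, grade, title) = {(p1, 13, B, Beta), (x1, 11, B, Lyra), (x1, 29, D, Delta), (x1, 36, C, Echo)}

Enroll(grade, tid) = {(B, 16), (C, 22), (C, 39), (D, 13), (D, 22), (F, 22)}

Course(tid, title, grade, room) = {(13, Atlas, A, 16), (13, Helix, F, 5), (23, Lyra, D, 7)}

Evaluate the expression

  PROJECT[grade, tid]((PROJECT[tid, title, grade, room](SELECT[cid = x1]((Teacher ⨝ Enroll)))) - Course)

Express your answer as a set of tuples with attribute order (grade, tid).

{(B, 16), (C, 22), (C, 39), (D, 13), (D, 22)}

Natural join on grade: {(p1, 13, B, Beta, 16), (x1, 11, B, Lyra, 16), (x1, 29, D, Delta, 13), (x1, 29, D, Delta, 22), (x1, 36, C, Echo, 22), (x1, 36, C, Echo, 39)}
σ[cid = x1]: keep tuples satisfying cid = x1 → {(x1, 11, B, Lyra, 16), (x1, 29, D, Delta, 13), (x1, 29, D, Delta, 22), (x1, 36, C, Echo, 22), (x1, 36, C, Echo, 39)}
π[tid, title, grade, room]: project onto (tid, title, grade, room) → {(13, Delta, D, 29), (16, Lyra, B, 11), (22, Delta, D, 29), (22, Echo, C, 36), (39, Echo, C, 36)}
Taking the difference: {(13, Delta, D, 29), (16, Lyra, B, 11), (22, Delta, D, 29), (22, Echo, C, 36), (39, Echo, C, 36)}
π[grade, tid]: project onto (grade, tid) → {(B, 16), (C, 22), (C, 39), (D, 13), (D, 22)}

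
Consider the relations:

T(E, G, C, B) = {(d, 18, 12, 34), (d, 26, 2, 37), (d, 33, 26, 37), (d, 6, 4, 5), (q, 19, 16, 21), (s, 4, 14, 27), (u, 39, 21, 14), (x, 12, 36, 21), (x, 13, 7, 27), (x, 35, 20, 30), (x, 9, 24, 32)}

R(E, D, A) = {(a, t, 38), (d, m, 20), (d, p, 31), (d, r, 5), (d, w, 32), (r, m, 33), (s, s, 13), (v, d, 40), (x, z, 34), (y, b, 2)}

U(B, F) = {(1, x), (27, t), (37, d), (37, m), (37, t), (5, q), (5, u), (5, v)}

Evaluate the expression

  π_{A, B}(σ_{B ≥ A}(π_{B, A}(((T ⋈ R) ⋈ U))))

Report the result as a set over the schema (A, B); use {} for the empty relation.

T ⋈ R (natural join on E): {(d, 18, 12, 34, m, 20), (d, 18, 12, 34, p, 31), (d, 18, 12, 34, r, 5), (d, 18, 12, 34, w, 32), (d, 26, 2, 37, m, 20), (d, 26, 2, 37, p, 31), (d, 26, 2, 37, r, 5), (d, 26, 2, 37, w, 32), (d, 33, 26, 37, m, 20), (d, 33, 26, 37, p, 31), (d, 33, 26, 37, r, 5), (d, 33, 26, 37, w, 32), (d, 6, 4, 5, m, 20), (d, 6, 4, 5, p, 31), (d, 6, 4, 5, r, 5), (d, 6, 4, 5, w, 32), (s, 4, 14, 27, s, 13), (x, 12, 36, 21, z, 34), (x, 13, 7, 27, z, 34), (x, 35, 20, 30, z, 34), (x, 9, 24, 32, z, 34)}
(T ⋈ R) ⋈ U (natural join on B): {(d, 26, 2, 37, m, 20, d), (d, 26, 2, 37, m, 20, m), (d, 26, 2, 37, m, 20, t), (d, 26, 2, 37, p, 31, d), (d, 26, 2, 37, p, 31, m), (d, 26, 2, 37, p, 31, t), (d, 26, 2, 37, r, 5, d), (d, 26, 2, 37, r, 5, m), (d, 26, 2, 37, r, 5, t), (d, 26, 2, 37, w, 32, d), (d, 26, 2, 37, w, 32, m), (d, 26, 2, 37, w, 32, t), (d, 33, 26, 37, m, 20, d), (d, 33, 26, 37, m, 20, m), (d, 33, 26, 37, m, 20, t), (d, 33, 26, 37, p, 31, d), (d, 33, 26, 37, p, 31, m), (d, 33, 26, 37, p, 31, t), (d, 33, 26, 37, r, 5, d), (d, 33, 26, 37, r, 5, m), (d, 33, 26, 37, r, 5, t), (d, 33, 26, 37, w, 32, d), (d, 33, 26, 37, w, 32, m), (d, 33, 26, 37, w, 32, t), (d, 6, 4, 5, m, 20, q), (d, 6, 4, 5, m, 20, u), (d, 6, 4, 5, m, 20, v), (d, 6, 4, 5, p, 31, q), (d, 6, 4, 5, p, 31, u), (d, 6, 4, 5, p, 31, v), (d, 6, 4, 5, r, 5, q), (d, 6, 4, 5, r, 5, u), (d, 6, 4, 5, r, 5, v), (d, 6, 4, 5, w, 32, q), (d, 6, 4, 5, w, 32, u), (d, 6, 4, 5, w, 32, v), (s, 4, 14, 27, s, 13, t), (x, 13, 7, 27, z, 34, t)}
Keep only column(s) B, A (28 duplicate(s) eliminated): {(27, 13), (27, 34), (37, 20), (37, 31), (37, 32), (37, 5), (5, 20), (5, 31), (5, 32), (5, 5)}
Apply σ_{B ≥ A}; surviving tuples: {(27, 13), (37, 20), (37, 31), (37, 32), (37, 5), (5, 5)}
Keep only column(s) A, B: {(13, 27), (20, 37), (31, 37), (32, 37), (5, 37), (5, 5)}

{(13, 27), (20, 37), (31, 37), (32, 37), (5, 37), (5, 5)}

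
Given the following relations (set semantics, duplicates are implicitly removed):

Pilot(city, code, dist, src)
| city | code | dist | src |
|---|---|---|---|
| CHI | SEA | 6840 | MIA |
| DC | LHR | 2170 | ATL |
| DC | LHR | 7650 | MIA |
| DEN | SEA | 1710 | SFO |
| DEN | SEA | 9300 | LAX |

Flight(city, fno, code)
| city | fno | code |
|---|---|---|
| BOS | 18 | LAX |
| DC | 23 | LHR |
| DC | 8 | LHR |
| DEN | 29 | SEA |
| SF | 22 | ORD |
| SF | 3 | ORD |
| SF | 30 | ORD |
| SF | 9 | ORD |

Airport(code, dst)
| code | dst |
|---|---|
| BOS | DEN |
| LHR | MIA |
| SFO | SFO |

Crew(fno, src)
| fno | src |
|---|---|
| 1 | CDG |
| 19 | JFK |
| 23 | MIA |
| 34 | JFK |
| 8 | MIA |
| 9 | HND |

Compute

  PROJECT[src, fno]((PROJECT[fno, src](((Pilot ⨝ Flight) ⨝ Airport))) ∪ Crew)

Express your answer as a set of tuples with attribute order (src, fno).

Joining Pilot and Flight on city, code yields {(DC, LHR, 2170, ATL, 23), (DC, LHR, 2170, ATL, 8), (DC, LHR, 7650, MIA, 23), (DC, LHR, 7650, MIA, 8), (DEN, SEA, 1710, SFO, 29), (DEN, SEA, 9300, LAX, 29)}.
Joining (Pilot ⨝ Flight) and Airport on code yields {(DC, LHR, 2170, ATL, 23, MIA), (DC, LHR, 2170, ATL, 8, MIA), (DC, LHR, 7650, MIA, 23, MIA), (DC, LHR, 7650, MIA, 8, MIA)}.
Keep only column(s) fno, src: {(23, ATL), (23, MIA), (8, ATL), (8, MIA)}
Union: {(23, ATL), (23, MIA), (8, ATL), (8, MIA)} with {(1, CDG), (19, JFK), (23, MIA), (34, JFK), (8, MIA), (9, HND)} → {(1, CDG), (19, JFK), (23, ATL), (23, MIA), (34, JFK), (8, ATL), (8, MIA), (9, HND)}
Keep only column(s) src, fno: {(ATL, 23), (ATL, 8), (CDG, 1), (HND, 9), (JFK, 19), (JFK, 34), (MIA, 23), (MIA, 8)}

{(ATL, 23), (ATL, 8), (CDG, 1), (HND, 9), (JFK, 19), (JFK, 34), (MIA, 23), (MIA, 8)}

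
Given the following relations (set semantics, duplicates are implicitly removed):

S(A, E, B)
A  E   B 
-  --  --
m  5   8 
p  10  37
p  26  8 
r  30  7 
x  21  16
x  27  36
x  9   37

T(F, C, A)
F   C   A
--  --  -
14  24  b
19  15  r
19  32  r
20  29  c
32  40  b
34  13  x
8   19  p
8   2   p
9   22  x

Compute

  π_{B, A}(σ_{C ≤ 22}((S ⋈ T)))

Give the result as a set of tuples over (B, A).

{(16, x), (36, x), (37, p), (37, x), (7, r), (8, p)}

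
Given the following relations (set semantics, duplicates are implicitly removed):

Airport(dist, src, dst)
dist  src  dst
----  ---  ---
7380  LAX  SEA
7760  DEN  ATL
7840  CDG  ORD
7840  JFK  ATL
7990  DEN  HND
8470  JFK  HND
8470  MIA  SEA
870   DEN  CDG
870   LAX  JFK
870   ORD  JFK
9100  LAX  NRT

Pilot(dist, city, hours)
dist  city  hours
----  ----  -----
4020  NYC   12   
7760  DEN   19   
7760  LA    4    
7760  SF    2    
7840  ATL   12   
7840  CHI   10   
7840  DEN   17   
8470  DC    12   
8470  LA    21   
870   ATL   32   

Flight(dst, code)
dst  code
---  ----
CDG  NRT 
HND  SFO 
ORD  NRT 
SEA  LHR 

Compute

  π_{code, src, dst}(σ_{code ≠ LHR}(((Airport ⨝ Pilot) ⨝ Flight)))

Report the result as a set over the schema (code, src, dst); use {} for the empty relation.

Airport ⋈ Pilot (natural join on dist): {(7760, DEN, ATL, DEN, 19), (7760, DEN, ATL, LA, 4), (7760, DEN, ATL, SF, 2), (7840, CDG, ORD, ATL, 12), (7840, CDG, ORD, CHI, 10), (7840, CDG, ORD, DEN, 17), (7840, JFK, ATL, ATL, 12), (7840, JFK, ATL, CHI, 10), (7840, JFK, ATL, DEN, 17), (8470, JFK, HND, DC, 12), (8470, JFK, HND, LA, 21), (8470, MIA, SEA, DC, 12), (8470, MIA, SEA, LA, 21), (870, DEN, CDG, ATL, 32), (870, LAX, JFK, ATL, 32), (870, ORD, JFK, ATL, 32)}
(Airport ⨝ Pilot) ⋈ Flight (natural join on dst): {(7840, CDG, ORD, ATL, 12, NRT), (7840, CDG, ORD, CHI, 10, NRT), (7840, CDG, ORD, DEN, 17, NRT), (8470, JFK, HND, DC, 12, SFO), (8470, JFK, HND, LA, 21, SFO), (8470, MIA, SEA, DC, 12, LHR), (8470, MIA, SEA, LA, 21, LHR), (870, DEN, CDG, ATL, 32, NRT)}
Selection code ≠ LHR: {(7840, CDG, ORD, ATL, 12, NRT), (7840, CDG, ORD, CHI, 10, NRT), (7840, CDG, ORD, DEN, 17, NRT), (8470, JFK, HND, DC, 12, SFO), (8470, JFK, HND, LA, 21, SFO), (870, DEN, CDG, ATL, 32, NRT)}
Projecting to code, src, dst (3 duplicate(s) eliminated): {(NRT, CDG, ORD), (NRT, DEN, CDG), (SFO, JFK, HND)}

{(NRT, CDG, ORD), (NRT, DEN, CDG), (SFO, JFK, HND)}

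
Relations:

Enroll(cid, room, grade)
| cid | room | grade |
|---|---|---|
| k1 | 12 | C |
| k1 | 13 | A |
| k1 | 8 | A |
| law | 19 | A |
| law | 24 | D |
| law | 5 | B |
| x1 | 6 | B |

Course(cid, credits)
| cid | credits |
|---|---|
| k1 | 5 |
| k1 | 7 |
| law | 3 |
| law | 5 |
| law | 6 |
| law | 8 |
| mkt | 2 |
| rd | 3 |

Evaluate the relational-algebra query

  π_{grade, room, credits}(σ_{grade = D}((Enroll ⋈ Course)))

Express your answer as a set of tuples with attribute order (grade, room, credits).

{(D, 24, 3), (D, 24, 5), (D, 24, 6), (D, 24, 8)}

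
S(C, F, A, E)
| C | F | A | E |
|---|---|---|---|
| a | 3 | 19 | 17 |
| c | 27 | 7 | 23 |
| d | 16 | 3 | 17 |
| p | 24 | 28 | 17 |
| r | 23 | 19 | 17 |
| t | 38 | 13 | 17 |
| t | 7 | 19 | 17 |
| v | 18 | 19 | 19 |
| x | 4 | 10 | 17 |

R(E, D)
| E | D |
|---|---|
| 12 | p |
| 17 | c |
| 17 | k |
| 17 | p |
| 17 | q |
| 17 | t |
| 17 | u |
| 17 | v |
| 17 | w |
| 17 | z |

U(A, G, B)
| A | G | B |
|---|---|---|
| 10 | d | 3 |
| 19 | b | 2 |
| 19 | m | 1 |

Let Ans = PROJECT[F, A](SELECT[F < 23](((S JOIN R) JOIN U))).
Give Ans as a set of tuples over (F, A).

Joining S and R on E yields {(a, 3, 19, 17, c), (a, 3, 19, 17, k), (a, 3, 19, 17, p), (a, 3, 19, 17, q), (a, 3, 19, 17, t), (a, 3, 19, 17, u), (a, 3, 19, 17, v), (a, 3, 19, 17, w), (a, 3, 19, 17, z), (d, 16, 3, 17, c), (d, 16, 3, 17, k), (d, 16, 3, 17, p), (d, 16, 3, 17, q), (d, 16, 3, 17, t), (d, 16, 3, 17, u), (d, 16, 3, 17, v), (d, 16, 3, 17, w), (d, 16, 3, 17, z), (p, 24, 28, 17, c), (p, 24, 28, 17, k), (p, 24, 28, 17, p), (p, 24, 28, 17, q), (p, 24, 28, 17, t), (p, 24, 28, 17, u), (p, 24, 28, 17, v), (p, 24, 28, 17, w), (p, 24, 28, 17, z), (r, 23, 19, 17, c), (r, 23, 19, 17, k), (r, 23, 19, 17, p), (r, 23, 19, 17, q), (r, 23, 19, 17, t), (r, 23, 19, 17, u), (r, 23, 19, 17, v), (r, 23, 19, 17, w), (r, 23, 19, 17, z), (t, 38, 13, 17, c), (t, 38, 13, 17, k), (t, 38, 13, 17, p), (t, 38, 13, 17, q), (t, 38, 13, 17, t), (t, 38, 13, 17, u), (t, 38, 13, 17, v), (t, 38, 13, 17, w), (t, 38, 13, 17, z), (t, 7, 19, 17, c), (t, 7, 19, 17, k), (t, 7, 19, 17, p), (t, 7, 19, 17, q), (t, 7, 19, 17, t), (t, 7, 19, 17, u), (t, 7, 19, 17, v), (t, 7, 19, 17, w), (t, 7, 19, 17, z), (x, 4, 10, 17, c), (x, 4, 10, 17, k), (x, 4, 10, 17, p), (x, 4, 10, 17, q), (x, 4, 10, 17, t), (x, 4, 10, 17, u), (x, 4, 10, 17, v), (x, 4, 10, 17, w), (x, 4, 10, 17, z)}.
Joining (S JOIN R) and U on A yields {(a, 3, 19, 17, c, b, 2), (a, 3, 19, 17, c, m, 1), (a, 3, 19, 17, k, b, 2), (a, 3, 19, 17, k, m, 1), (a, 3, 19, 17, p, b, 2), (a, 3, 19, 17, p, m, 1), (a, 3, 19, 17, q, b, 2), (a, 3, 19, 17, q, m, 1), (a, 3, 19, 17, t, b, 2), (a, 3, 19, 17, t, m, 1), (a, 3, 19, 17, u, b, 2), (a, 3, 19, 17, u, m, 1), (a, 3, 19, 17, v, b, 2), (a, 3, 19, 17, v, m, 1), (a, 3, 19, 17, w, b, 2), (a, 3, 19, 17, w, m, 1), (a, 3, 19, 17, z, b, 2), (a, 3, 19, 17, z, m, 1), (r, 23, 19, 17, c, b, 2), (r, 23, 19, 17, c, m, 1), (r, 23, 19, 17, k, b, 2), (r, 23, 19, 17, k, m, 1), (r, 23, 19, 17, p, b, 2), (r, 23, 19, 17, p, m, 1), (r, 23, 19, 17, q, b, 2), (r, 23, 19, 17, q, m, 1), (r, 23, 19, 17, t, b, 2), (r, 23, 19, 17, t, m, 1), (r, 23, 19, 17, u, b, 2), (r, 23, 19, 17, u, m, 1), (r, 23, 19, 17, v, b, 2), (r, 23, 19, 17, v, m, 1), (r, 23, 19, 17, w, b, 2), (r, 23, 19, 17, w, m, 1), (r, 23, 19, 17, z, b, 2), (r, 23, 19, 17, z, m, 1), (t, 7, 19, 17, c, b, 2), (t, 7, 19, 17, c, m, 1), (t, 7, 19, 17, k, b, 2), (t, 7, 19, 17, k, m, 1), (t, 7, 19, 17, p, b, 2), (t, 7, 19, 17, p, m, 1), (t, 7, 19, 17, q, b, 2), (t, 7, 19, 17, q, m, 1), (t, 7, 19, 17, t, b, 2), (t, 7, 19, 17, t, m, 1), (t, 7, 19, 17, u, b, 2), (t, 7, 19, 17, u, m, 1), (t, 7, 19, 17, v, b, 2), (t, 7, 19, 17, v, m, 1), (t, 7, 19, 17, w, b, 2), (t, 7, 19, 17, w, m, 1), (t, 7, 19, 17, z, b, 2), (t, 7, 19, 17, z, m, 1), (x, 4, 10, 17, c, d, 3), (x, 4, 10, 17, k, d, 3), (x, 4, 10, 17, p, d, 3), (x, 4, 10, 17, q, d, 3), (x, 4, 10, 17, t, d, 3), (x, 4, 10, 17, u, d, 3), (x, 4, 10, 17, v, d, 3), (x, 4, 10, 17, w, d, 3), (x, 4, 10, 17, z, d, 3)}.
Filtering on F < 23 leaves {(a, 3, 19, 17, c, b, 2), (a, 3, 19, 17, c, m, 1), (a, 3, 19, 17, k, b, 2), (a, 3, 19, 17, k, m, 1), (a, 3, 19, 17, p, b, 2), (a, 3, 19, 17, p, m, 1), (a, 3, 19, 17, q, b, 2), (a, 3, 19, 17, q, m, 1), (a, 3, 19, 17, t, b, 2), (a, 3, 19, 17, t, m, 1), (a, 3, 19, 17, u, b, 2), (a, 3, 19, 17, u, m, 1), (a, 3, 19, 17, v, b, 2), (a, 3, 19, 17, v, m, 1), (a, 3, 19, 17, w, b, 2), (a, 3, 19, 17, w, m, 1), (a, 3, 19, 17, z, b, 2), (a, 3, 19, 17, z, m, 1), (t, 7, 19, 17, c, b, 2), (t, 7, 19, 17, c, m, 1), (t, 7, 19, 17, k, b, 2), (t, 7, 19, 17, k, m, 1), (t, 7, 19, 17, p, b, 2), (t, 7, 19, 17, p, m, 1), (t, 7, 19, 17, q, b, 2), (t, 7, 19, 17, q, m, 1), (t, 7, 19, 17, t, b, 2), (t, 7, 19, 17, t, m, 1), (t, 7, 19, 17, u, b, 2), (t, 7, 19, 17, u, m, 1), (t, 7, 19, 17, v, b, 2), (t, 7, 19, 17, v, m, 1), (t, 7, 19, 17, w, b, 2), (t, 7, 19, 17, w, m, 1), (t, 7, 19, 17, z, b, 2), (t, 7, 19, 17, z, m, 1), (x, 4, 10, 17, c, d, 3), (x, 4, 10, 17, k, d, 3), (x, 4, 10, 17, p, d, 3), (x, 4, 10, 17, q, d, 3), (x, 4, 10, 17, t, d, 3), (x, 4, 10, 17, u, d, 3), (x, 4, 10, 17, v, d, 3), (x, 4, 10, 17, w, d, 3), (x, 4, 10, 17, z, d, 3)}.
π_{F, A} gives {(3, 19), (4, 10), (7, 19)} (42 duplicate(s) eliminated).

{(3, 19), (4, 10), (7, 19)}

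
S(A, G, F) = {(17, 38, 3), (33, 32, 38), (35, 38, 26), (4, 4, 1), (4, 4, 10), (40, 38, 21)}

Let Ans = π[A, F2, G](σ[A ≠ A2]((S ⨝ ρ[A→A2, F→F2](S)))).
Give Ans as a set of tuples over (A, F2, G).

{(17, 21, 38), (17, 26, 38), (35, 21, 38), (35, 3, 38), (40, 26, 38), (40, 3, 38)}

ρ[A→A2, F→F2]: schema becomes (A2, G, F2); tuples unchanged.
S ⋈ ρ[A→A2, F→F2](S) (natural join on G): {(17, 38, 3, 17, 3), (17, 38, 3, 35, 26), (17, 38, 3, 40, 21), (33, 32, 38, 33, 38), (35, 38, 26, 17, 3), (35, 38, 26, 35, 26), (35, 38, 26, 40, 21), (4, 4, 1, 4, 1), (4, 4, 1, 4, 10), (4, 4, 10, 4, 1), (4, 4, 10, 4, 10), (40, 38, 21, 17, 3), (40, 38, 21, 35, 26), (40, 38, 21, 40, 21)}
σ[A ≠ A2]: keep tuples satisfying A ≠ A2 → {(17, 38, 3, 35, 26), (17, 38, 3, 40, 21), (35, 38, 26, 17, 3), (35, 38, 26, 40, 21), (40, 38, 21, 17, 3), (40, 38, 21, 35, 26)}
Keep only column(s) A, F2, G: {(17, 21, 38), (17, 26, 38), (35, 21, 38), (35, 3, 38), (40, 26, 38), (40, 3, 38)}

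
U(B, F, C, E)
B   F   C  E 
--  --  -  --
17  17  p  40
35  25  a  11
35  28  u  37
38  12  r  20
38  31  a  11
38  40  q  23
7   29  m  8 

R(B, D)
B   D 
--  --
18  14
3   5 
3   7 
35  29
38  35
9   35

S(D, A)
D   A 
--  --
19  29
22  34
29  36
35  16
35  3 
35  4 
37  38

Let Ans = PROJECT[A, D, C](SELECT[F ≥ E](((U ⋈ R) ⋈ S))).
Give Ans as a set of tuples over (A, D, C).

U ⋈ R (natural join on B): {(35, 25, a, 11, 29), (35, 28, u, 37, 29), (38, 12, r, 20, 35), (38, 31, a, 11, 35), (38, 40, q, 23, 35)}
(U ⋈ R) ⋈ S (natural join on D): {(35, 25, a, 11, 29, 36), (35, 28, u, 37, 29, 36), (38, 12, r, 20, 35, 16), (38, 12, r, 20, 35, 3), (38, 12, r, 20, 35, 4), (38, 31, a, 11, 35, 16), (38, 31, a, 11, 35, 3), (38, 31, a, 11, 35, 4), (38, 40, q, 23, 35, 16), (38, 40, q, 23, 35, 3), (38, 40, q, 23, 35, 4)}
Apply σ_{F ≥ E}; surviving tuples: {(35, 25, a, 11, 29, 36), (38, 31, a, 11, 35, 16), (38, 31, a, 11, 35, 3), (38, 31, a, 11, 35, 4), (38, 40, q, 23, 35, 16), (38, 40, q, 23, 35, 3), (38, 40, q, 23, 35, 4)}
Keep only column(s) A, D, C: {(16, 35, a), (16, 35, q), (3, 35, a), (3, 35, q), (36, 29, a), (4, 35, a), (4, 35, q)}

{(16, 35, a), (16, 35, q), (3, 35, a), (3, 35, q), (36, 29, a), (4, 35, a), (4, 35, q)}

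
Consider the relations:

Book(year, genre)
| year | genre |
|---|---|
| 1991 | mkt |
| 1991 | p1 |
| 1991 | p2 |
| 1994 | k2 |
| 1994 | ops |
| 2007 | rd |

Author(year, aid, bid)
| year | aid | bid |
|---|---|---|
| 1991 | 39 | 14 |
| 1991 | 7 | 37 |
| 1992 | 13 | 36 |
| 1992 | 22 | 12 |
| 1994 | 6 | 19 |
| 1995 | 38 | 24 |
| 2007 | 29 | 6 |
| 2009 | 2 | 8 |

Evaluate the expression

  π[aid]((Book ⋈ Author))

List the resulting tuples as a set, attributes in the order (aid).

{29, 39, 6, 7}

Natural join on year: {(1991, mkt, 39, 14), (1991, mkt, 7, 37), (1991, p1, 39, 14), (1991, p1, 7, 37), (1991, p2, 39, 14), (1991, p2, 7, 37), (1994, k2, 6, 19), (1994, ops, 6, 19), (2007, rd, 29, 6)}
π[aid]: project onto (aid) (5 duplicate(s) eliminated) → {29, 39, 6, 7}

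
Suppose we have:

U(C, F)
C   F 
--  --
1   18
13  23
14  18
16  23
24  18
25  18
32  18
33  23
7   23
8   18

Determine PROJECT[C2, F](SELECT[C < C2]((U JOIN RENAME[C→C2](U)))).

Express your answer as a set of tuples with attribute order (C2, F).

ρ[C→C2]: schema becomes (C2, F); tuples unchanged.
Joining U and RENAME[C→C2](U) on F yields {(1, 18, 1), (1, 18, 14), (1, 18, 24), (1, 18, 25), (1, 18, 32), (1, 18, 8), (13, 23, 13), (13, 23, 16), (13, 23, 33), (13, 23, 7), (14, 18, 1), (14, 18, 14), (14, 18, 24), (14, 18, 25), (14, 18, 32), (14, 18, 8), (16, 23, 13), (16, 23, 16), (16, 23, 33), (16, 23, 7), (24, 18, 1), (24, 18, 14), (24, 18, 24), (24, 18, 25), (24, 18, 32), (24, 18, 8), (25, 18, 1), (25, 18, 14), (25, 18, 24), (25, 18, 25), (25, 18, 32), (25, 18, 8), (32, 18, 1), (32, 18, 14), (32, 18, 24), (32, 18, 25), (32, 18, 32), (32, 18, 8), (33, 23, 13), (33, 23, 16), (33, 23, 33), (33, 23, 7), (7, 23, 13), (7, 23, 16), (7, 23, 33), (7, 23, 7), (8, 18, 1), (8, 18, 14), (8, 18, 24), (8, 18, 25), (8, 18, 32), (8, 18, 8)}.
Filtering on C < C2 leaves {(1, 18, 14), (1, 18, 24), (1, 18, 25), (1, 18, 32), (1, 18, 8), (13, 23, 16), (13, 23, 33), (14, 18, 24), (14, 18, 25), (14, 18, 32), (16, 23, 33), (24, 18, 25), (24, 18, 32), (25, 18, 32), (7, 23, 13), (7, 23, 16), (7, 23, 33), (8, 18, 14), (8, 18, 24), (8, 18, 25), (8, 18, 32)}.
π[C2, F]: project onto (C2, F) (13 duplicate(s) eliminated) → {(13, 23), (14, 18), (16, 23), (24, 18), (25, 18), (32, 18), (33, 23), (8, 18)}

{(13, 23), (14, 18), (16, 23), (24, 18), (25, 18), (32, 18), (33, 23), (8, 18)}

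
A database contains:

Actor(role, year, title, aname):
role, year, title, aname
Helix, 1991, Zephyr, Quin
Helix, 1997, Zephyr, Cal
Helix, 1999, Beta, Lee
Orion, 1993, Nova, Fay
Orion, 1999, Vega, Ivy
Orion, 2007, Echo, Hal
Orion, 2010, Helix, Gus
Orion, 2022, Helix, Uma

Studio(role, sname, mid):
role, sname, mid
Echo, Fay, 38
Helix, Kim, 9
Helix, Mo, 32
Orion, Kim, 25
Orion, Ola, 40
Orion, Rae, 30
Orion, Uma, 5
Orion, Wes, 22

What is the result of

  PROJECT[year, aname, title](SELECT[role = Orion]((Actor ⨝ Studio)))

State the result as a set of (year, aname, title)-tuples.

{(1993, Fay, Nova), (1999, Ivy, Vega), (2007, Hal, Echo), (2010, Gus, Helix), (2022, Uma, Helix)}

Actor ⋈ Studio (natural join on role): {(Helix, 1991, Zephyr, Quin, Kim, 9), (Helix, 1991, Zephyr, Quin, Mo, 32), (Helix, 1997, Zephyr, Cal, Kim, 9), (Helix, 1997, Zephyr, Cal, Mo, 32), (Helix, 1999, Beta, Lee, Kim, 9), (Helix, 1999, Beta, Lee, Mo, 32), (Orion, 1993, Nova, Fay, Kim, 25), (Orion, 1993, Nova, Fay, Ola, 40), (Orion, 1993, Nova, Fay, Rae, 30), (Orion, 1993, Nova, Fay, Uma, 5), (Orion, 1993, Nova, Fay, Wes, 22), (Orion, 1999, Vega, Ivy, Kim, 25), (Orion, 1999, Vega, Ivy, Ola, 40), (Orion, 1999, Vega, Ivy, Rae, 30), (Orion, 1999, Vega, Ivy, Uma, 5), (Orion, 1999, Vega, Ivy, Wes, 22), (Orion, 2007, Echo, Hal, Kim, 25), (Orion, 2007, Echo, Hal, Ola, 40), (Orion, 2007, Echo, Hal, Rae, 30), (Orion, 2007, Echo, Hal, Uma, 5), (Orion, 2007, Echo, Hal, Wes, 22), (Orion, 2010, Helix, Gus, Kim, 25), (Orion, 2010, Helix, Gus, Ola, 40), (Orion, 2010, Helix, Gus, Rae, 30), (Orion, 2010, Helix, Gus, Uma, 5), (Orion, 2010, Helix, Gus, Wes, 22), (Orion, 2022, Helix, Uma, Kim, 25), (Orion, 2022, Helix, Uma, Ola, 40), (Orion, 2022, Helix, Uma, Rae, 30), (Orion, 2022, Helix, Uma, Uma, 5), (Orion, 2022, Helix, Uma, Wes, 22)}
Selection role = Orion: {(Orion, 1993, Nova, Fay, Kim, 25), (Orion, 1993, Nova, Fay, Ola, 40), (Orion, 1993, Nova, Fay, Rae, 30), (Orion, 1993, Nova, Fay, Uma, 5), (Orion, 1993, Nova, Fay, Wes, 22), (Orion, 1999, Vega, Ivy, Kim, 25), (Orion, 1999, Vega, Ivy, Ola, 40), (Orion, 1999, Vega, Ivy, Rae, 30), (Orion, 1999, Vega, Ivy, Uma, 5), (Orion, 1999, Vega, Ivy, Wes, 22), (Orion, 2007, Echo, Hal, Kim, 25), (Orion, 2007, Echo, Hal, Ola, 40), (Orion, 2007, Echo, Hal, Rae, 30), (Orion, 2007, Echo, Hal, Uma, 5), (Orion, 2007, Echo, Hal, Wes, 22), (Orion, 2010, Helix, Gus, Kim, 25), (Orion, 2010, Helix, Gus, Ola, 40), (Orion, 2010, Helix, Gus, Rae, 30), (Orion, 2010, Helix, Gus, Uma, 5), (Orion, 2010, Helix, Gus, Wes, 22), (Orion, 2022, Helix, Uma, Kim, 25), (Orion, 2022, Helix, Uma, Ola, 40), (Orion, 2022, Helix, Uma, Rae, 30), (Orion, 2022, Helix, Uma, Uma, 5), (Orion, 2022, Helix, Uma, Wes, 22)}
Projecting to year, aname, title (20 duplicate(s) eliminated): {(1993, Fay, Nova), (1999, Ivy, Vega), (2007, Hal, Echo), (2010, Gus, Helix), (2022, Uma, Helix)}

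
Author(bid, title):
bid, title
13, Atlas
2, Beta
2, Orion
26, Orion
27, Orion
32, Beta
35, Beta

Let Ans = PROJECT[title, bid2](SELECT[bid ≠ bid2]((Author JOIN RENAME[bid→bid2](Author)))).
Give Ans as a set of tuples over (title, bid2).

{(Beta, 2), (Beta, 32), (Beta, 35), (Orion, 2), (Orion, 26), (Orion, 27)}

ρ[bid→bid2]: schema becomes (bid2, title); tuples unchanged.
Natural join on title: {(13, Atlas, 13), (2, Beta, 2), (2, Beta, 32), (2, Beta, 35), (2, Orion, 2), (2, Orion, 26), (2, Orion, 27), (26, Orion, 2), (26, Orion, 26), (26, Orion, 27), (27, Orion, 2), (27, Orion, 26), (27, Orion, 27), (32, Beta, 2), (32, Beta, 32), (32, Beta, 35), (35, Beta, 2), (35, Beta, 32), (35, Beta, 35)}
Filtering on bid ≠ bid2 leaves {(2, Beta, 32), (2, Beta, 35), (2, Orion, 26), (2, Orion, 27), (26, Orion, 2), (26, Orion, 27), (27, Orion, 2), (27, Orion, 26), (32, Beta, 2), (32, Beta, 35), (35, Beta, 2), (35, Beta, 32)}.
π[title, bid2]: project onto (title, bid2) (6 duplicate(s) eliminated) → {(Beta, 2), (Beta, 32), (Beta, 35), (Orion, 2), (Orion, 26), (Orion, 27)}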